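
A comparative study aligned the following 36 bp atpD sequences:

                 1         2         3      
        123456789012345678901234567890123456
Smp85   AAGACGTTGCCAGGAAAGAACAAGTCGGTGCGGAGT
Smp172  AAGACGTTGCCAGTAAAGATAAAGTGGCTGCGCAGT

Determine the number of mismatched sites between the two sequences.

6

Mismatches occur at site 14 (G→T), site 20 (A→T), site 21 (C→A), site 26 (C→G), site 28 (G→C), site 33 (G→C).
That gives 6 mismatches out of 36 aligned sites, so the Hamming distance is 6.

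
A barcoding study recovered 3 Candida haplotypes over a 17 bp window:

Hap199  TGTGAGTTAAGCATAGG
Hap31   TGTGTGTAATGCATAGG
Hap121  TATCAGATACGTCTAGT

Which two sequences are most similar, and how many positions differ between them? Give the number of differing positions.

Pairwise Hamming distances:
  Hap199 vs Hap31: 3
  Hap199 vs Hap121: 7
  Hap31 vs Hap121: 9
The smallest is 3, between Hap199 and Hap31.

3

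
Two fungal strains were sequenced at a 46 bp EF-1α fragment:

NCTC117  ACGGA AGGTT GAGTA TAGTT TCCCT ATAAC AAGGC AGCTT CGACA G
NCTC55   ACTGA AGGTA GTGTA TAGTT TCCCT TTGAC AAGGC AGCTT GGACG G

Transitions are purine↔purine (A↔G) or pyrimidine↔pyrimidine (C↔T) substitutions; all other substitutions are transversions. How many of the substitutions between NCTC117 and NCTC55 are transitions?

2

The sequences differ at positions 3 (G/T, transversion), 10 (T/A, transversion), 12 (A/T, transversion), 26 (A/T, transversion), 28 (A/G, transition), 41 (C/G, transversion), 45 (A/G, transition).
Of the 7 differences, 2 transitions and 5 transversions, so the answer is 2.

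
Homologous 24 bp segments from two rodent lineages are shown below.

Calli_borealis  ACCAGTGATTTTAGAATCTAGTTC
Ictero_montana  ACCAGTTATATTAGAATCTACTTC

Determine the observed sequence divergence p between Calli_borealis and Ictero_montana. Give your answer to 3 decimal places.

The sequences differ at positions 7 (G/T), 10 (T/A), 21 (G/C).
There are 3 differences over 24 sites, so p = 3/24 = 0.125.

0.125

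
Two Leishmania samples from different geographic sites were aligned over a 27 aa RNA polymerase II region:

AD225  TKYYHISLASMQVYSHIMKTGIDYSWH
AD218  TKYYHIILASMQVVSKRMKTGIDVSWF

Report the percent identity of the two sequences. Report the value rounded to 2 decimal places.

Mismatches occur at site 7 (S↔I), site 14 (Y↔V), site 16 (H↔K), site 17 (I↔R), site 24 (Y↔V), site 27 (H↔F).
21 of the 27 sites match, so the percent identity is 21/27 × 100 = 77.78%.

77.78%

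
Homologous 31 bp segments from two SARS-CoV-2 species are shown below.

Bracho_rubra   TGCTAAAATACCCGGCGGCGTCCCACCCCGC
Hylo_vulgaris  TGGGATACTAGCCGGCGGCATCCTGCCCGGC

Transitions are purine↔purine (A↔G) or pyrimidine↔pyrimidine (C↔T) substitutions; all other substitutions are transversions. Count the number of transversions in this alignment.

The sequences differ at positions 3 (C/G, transversion), 4 (T/G, transversion), 6 (A/T, transversion), 8 (A/C, transversion), 11 (C/G, transversion), 20 (G/A, transition), 24 (C/T, transition), 25 (A/G, transition), 29 (C/G, transversion).
Of the 9 differences, 3 transitions and 6 transversions, so the answer is 6.

6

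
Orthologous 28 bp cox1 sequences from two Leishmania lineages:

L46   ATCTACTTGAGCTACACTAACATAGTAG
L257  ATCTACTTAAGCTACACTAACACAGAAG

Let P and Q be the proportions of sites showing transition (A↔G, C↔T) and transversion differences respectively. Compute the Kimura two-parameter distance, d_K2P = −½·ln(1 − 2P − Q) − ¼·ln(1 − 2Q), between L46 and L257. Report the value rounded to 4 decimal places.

0.1169

The sequences differ at positions 9 (G/A, transition), 23 (T/C, transition), 26 (T/A, transversion).
Of the 3 differences, 2 transitions and 1 transversion over 28 sites: P = 2/28 = 0.071429, Q = 1/28 = 0.035714.
d = −0.5·ln(0.821428) − 0.25·ln(0.928572) = −0.5·(-0.196711) − 0.25·(-0.074107) = 0.1169.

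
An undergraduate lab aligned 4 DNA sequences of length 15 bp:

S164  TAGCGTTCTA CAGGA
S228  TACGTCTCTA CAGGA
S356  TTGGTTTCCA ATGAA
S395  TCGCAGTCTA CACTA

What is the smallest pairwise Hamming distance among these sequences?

Pairwise Hamming distances:
  S164 vs S228: 4
  S164 vs S356: 7
  S164 vs S395: 5
  S228 vs S356: 7
  S228 vs S395: 7
  S356 vs S395: 9
The smallest is 4, between S164 and S228.

4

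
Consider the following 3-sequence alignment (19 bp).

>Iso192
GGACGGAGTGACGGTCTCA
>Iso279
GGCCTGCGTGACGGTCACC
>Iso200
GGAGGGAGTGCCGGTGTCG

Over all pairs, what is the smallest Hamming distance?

4

Pairwise Hamming distances:
  Iso192 vs Iso279: 5
  Iso192 vs Iso200: 4
  Iso279 vs Iso200: 8
The smallest is 4, between Iso192 and Iso200.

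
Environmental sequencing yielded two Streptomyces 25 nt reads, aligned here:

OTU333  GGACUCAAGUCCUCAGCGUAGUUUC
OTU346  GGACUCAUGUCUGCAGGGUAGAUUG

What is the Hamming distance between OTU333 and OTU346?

6

The sequences differ at positions 8 (A/U), 12 (C/U), 13 (U/G), 17 (C/G), 22 (U/A), 25 (C/G).
That gives 6 mismatches out of 25 aligned sites, so the Hamming distance is 6.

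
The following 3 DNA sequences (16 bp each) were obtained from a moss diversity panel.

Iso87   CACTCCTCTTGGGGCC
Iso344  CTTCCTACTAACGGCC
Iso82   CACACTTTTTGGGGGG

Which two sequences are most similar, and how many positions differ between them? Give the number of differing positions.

5

Pairwise Hamming distances:
  Iso87 vs Iso344: 8
  Iso87 vs Iso82: 5
  Iso344 vs Iso82: 10
The smallest is 5, between Iso87 and Iso82.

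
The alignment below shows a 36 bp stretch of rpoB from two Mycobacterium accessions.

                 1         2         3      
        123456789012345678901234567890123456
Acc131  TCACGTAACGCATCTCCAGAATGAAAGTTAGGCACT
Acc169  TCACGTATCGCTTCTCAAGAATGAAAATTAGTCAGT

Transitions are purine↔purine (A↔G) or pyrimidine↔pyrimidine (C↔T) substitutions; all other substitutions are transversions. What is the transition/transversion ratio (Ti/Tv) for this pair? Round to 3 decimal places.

0.200

The sequences differ at positions 8 (A/T, transversion), 12 (A/T, transversion), 17 (C/A, transversion), 27 (G/A, transition), 32 (G/T, transversion), 35 (C/G, transversion).
Of the 6 differences, 1 transition and 5 transversions, so Ti/Tv = 1/5 = 0.200.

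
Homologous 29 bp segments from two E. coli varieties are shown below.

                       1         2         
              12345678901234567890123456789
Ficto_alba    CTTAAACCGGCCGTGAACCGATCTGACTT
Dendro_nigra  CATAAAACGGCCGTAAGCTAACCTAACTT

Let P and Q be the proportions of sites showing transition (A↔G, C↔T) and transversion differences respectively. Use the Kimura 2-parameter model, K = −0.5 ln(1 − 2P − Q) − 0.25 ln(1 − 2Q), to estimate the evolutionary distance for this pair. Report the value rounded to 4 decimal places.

0.3667

The sequences differ at positions 2 (T/A, transversion), 7 (C/A, transversion), 15 (G/A, transition), 17 (A/G, transition), 19 (C/T, transition), 20 (G/A, transition), 22 (T/C, transition), 25 (G/A, transition).
Of the 8 differences, 6 transitions and 2 transversions over 29 sites: P = 6/29 = 0.206897, Q = 2/29 = 0.068966.
d = −0.5·ln(0.517240) − 0.25·ln(0.862068) = −0.5·(-0.659248) − 0.25·(-0.148421) = 0.3667.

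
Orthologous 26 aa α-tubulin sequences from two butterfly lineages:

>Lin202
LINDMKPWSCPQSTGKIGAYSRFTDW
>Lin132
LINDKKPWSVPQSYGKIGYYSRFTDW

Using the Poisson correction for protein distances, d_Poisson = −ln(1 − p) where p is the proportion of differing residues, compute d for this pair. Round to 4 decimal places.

0.1671

The sequences differ at positions 5 (M/K), 10 (C/V), 14 (T/Y), 19 (A/Y).
p = 4/26 = 0.153846.
d = −ln(1 − 0.153846) = −ln(0.846154) = 0.1671.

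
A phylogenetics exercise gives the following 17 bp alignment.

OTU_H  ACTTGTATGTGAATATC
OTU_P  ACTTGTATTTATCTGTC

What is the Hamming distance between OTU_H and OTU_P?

Mismatches occur at site 9 (G→T), site 11 (G→A), site 12 (A→T), site 13 (A→C), site 15 (A→G).
That gives 5 mismatches out of 17 aligned sites, so the Hamming distance is 5.

5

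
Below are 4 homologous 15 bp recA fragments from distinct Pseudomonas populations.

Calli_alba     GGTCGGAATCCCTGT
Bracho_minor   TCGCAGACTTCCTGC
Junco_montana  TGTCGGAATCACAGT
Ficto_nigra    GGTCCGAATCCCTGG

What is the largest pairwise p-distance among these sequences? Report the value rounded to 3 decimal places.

Pairwise Hamming distances:
  Calli_alba vs Bracho_minor: 7
  Calli_alba vs Junco_montana: 3
  Calli_alba vs Ficto_nigra: 2
  Bracho_minor vs Junco_montana: 8
  Bracho_minor vs Ficto_nigra: 7
  Junco_montana vs Ficto_nigra: 5
The largest is 8 mismatches, between Bracho_minor and Junco_montana; p = 8/15 = 0.533.

0.533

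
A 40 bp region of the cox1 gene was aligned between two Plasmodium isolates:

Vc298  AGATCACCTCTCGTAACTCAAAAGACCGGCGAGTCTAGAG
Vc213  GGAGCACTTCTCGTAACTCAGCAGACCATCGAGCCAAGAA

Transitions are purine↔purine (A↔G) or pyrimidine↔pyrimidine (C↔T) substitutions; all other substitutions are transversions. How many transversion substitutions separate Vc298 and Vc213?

The sequences differ at positions 1 (A/G, transition), 4 (T/G, transversion), 8 (C/T, transition), 21 (A/G, transition), 22 (A/C, transversion), 28 (G/A, transition), 29 (G/T, transversion), 34 (T/C, transition), 36 (T/A, transversion), 40 (G/A, transition).
Of the 10 differences, 6 transitions and 4 transversions, so the answer is 4.

4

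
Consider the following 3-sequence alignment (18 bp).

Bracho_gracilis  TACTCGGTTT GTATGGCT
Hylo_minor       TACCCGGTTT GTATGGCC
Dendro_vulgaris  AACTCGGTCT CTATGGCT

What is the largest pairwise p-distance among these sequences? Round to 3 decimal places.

Pairwise Hamming distances:
  Bracho_gracilis vs Hylo_minor: 2
  Bracho_gracilis vs Dendro_vulgaris: 3
  Hylo_minor vs Dendro_vulgaris: 5
The largest is 5 mismatches, between Hylo_minor and Dendro_vulgaris; p = 5/18 = 0.278.

0.278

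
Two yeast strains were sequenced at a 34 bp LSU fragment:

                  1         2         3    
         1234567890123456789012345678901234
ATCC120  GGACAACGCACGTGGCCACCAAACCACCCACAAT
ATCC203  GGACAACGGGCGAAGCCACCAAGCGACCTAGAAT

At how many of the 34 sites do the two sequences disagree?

8

Differing sites — 9:C/G; 10:A/G; 13:T/A; 14:G/A; 23:A/G; 25:C/G; 29:C/T; 31:C/G.
That gives 8 mismatches out of 34 aligned sites, so the Hamming distance is 8.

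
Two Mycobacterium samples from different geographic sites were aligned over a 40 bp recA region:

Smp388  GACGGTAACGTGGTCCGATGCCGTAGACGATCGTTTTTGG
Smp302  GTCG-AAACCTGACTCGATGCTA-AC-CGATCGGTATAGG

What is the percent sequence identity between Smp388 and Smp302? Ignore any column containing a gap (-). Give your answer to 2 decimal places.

67.57%

Excluding the 3 gap columns leaves 37 comparable sites.
The sequences differ at positions 2 (A/T), 6 (T/A), 10 (G/C), 13 (G/A), 14 (T/C), 15 (C/T), 22 (C/T), 23 (G/A), 26 (G/C), 34 (T/G), 36 (T/A), 38 (T/A).
25 of the 37 comparable sites match, so the percent identity is 25/37 × 100 = 67.57%.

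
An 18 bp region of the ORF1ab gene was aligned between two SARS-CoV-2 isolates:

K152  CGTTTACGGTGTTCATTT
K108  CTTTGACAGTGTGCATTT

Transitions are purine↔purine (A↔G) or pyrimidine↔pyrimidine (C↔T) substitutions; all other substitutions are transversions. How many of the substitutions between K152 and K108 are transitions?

Differing sites — 2:G/T (Tv); 5:T/G (Tv); 8:G/A (Ti); 13:T/G (Tv).
Of the 4 differences, 1 transition and 3 transversions, so the answer is 1.

1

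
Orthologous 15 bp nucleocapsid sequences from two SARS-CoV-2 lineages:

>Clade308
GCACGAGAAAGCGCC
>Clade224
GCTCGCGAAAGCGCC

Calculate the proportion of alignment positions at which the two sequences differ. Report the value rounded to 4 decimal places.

Differing sites — 3:A/T; 6:A/C.
There are 2 differences over 15 sites, so p = 2/15 = 0.1333.

0.1333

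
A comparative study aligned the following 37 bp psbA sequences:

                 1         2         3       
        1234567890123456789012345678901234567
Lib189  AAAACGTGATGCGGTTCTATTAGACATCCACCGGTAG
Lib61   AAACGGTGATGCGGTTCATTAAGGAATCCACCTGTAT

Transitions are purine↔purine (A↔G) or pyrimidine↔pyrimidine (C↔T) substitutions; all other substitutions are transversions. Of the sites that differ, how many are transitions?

1

Differing sites — 4:A/C (Tv); 5:C/G (Tv); 18:T/A (Tv); 19:A/T (Tv); 21:T/A (Tv); 24:A/G (Ti); 25:C/A (Tv); 33:G/T (Tv); 37:G/T (Tv).
Of the 9 differences, 1 transition and 8 transversions, so the answer is 1.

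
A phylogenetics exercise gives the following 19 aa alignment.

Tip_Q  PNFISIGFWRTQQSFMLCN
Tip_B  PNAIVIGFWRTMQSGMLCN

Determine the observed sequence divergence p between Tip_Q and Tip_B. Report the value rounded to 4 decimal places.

0.2105

Differing sites — 3:F/A; 5:S/V; 12:Q/M; 15:F/G.
There are 4 differences over 19 sites, so p = 4/19 = 0.2105.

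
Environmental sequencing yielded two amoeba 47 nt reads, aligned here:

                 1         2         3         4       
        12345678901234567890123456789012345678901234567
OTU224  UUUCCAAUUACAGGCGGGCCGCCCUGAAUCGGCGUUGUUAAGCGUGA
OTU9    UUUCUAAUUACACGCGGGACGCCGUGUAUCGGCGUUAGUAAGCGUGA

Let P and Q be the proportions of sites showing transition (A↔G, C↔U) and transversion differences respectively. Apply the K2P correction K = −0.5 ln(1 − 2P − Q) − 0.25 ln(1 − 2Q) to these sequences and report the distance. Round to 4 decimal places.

0.1661

The sequences differ at positions 5 (C/U, transition), 13 (G/C, transversion), 19 (C/A, transversion), 24 (C/G, transversion), 27 (A/U, transversion), 37 (G/A, transition), 38 (U/G, transversion).
Of the 7 differences, 2 transitions and 5 transversions over 47 sites: P = 2/47 = 0.042553, Q = 5/47 = 0.106383.
d = −0.5·ln(0.808511) − 0.25·ln(0.787234) = −0.5·(-0.212561) − 0.25·(-0.239230) = 0.1661.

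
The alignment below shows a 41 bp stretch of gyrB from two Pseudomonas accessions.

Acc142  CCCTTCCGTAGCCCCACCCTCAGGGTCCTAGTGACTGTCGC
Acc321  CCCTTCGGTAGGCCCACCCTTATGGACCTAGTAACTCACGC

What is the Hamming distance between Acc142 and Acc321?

Mismatches occur at site 7 (C/G), site 12 (C/G), site 21 (C/T), site 23 (G/T), site 26 (T/A), site 33 (G/A), site 37 (G/C), site 38 (T/A).
That gives 8 mismatches out of 41 aligned sites, so the Hamming distance is 8.

8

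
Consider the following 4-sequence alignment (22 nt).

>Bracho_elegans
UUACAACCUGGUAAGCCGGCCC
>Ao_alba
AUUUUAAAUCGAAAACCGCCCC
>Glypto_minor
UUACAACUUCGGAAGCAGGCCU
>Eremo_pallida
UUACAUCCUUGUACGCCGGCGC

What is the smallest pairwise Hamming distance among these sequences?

Pairwise Hamming distances:
  Bracho_elegans vs Ao_alba: 10
  Bracho_elegans vs Glypto_minor: 5
  Bracho_elegans vs Eremo_pallida: 4
  Ao_alba vs Glypto_minor: 11
  Ao_alba vs Eremo_pallida: 13
  Glypto_minor vs Eremo_pallida: 8
The smallest is 4, between Bracho_elegans and Eremo_pallida.

4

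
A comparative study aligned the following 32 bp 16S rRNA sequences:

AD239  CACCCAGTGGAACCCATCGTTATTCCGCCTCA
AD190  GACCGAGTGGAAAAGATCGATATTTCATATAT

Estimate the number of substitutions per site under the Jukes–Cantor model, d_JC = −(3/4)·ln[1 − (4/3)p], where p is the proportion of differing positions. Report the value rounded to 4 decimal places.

Differing sites — 1:C/G; 5:C/G; 13:C/A; 14:C/A; 15:C/G; 20:T/A; 25:C/T; 27:G/A; 28:C/T; 29:C/A; 31:C/A; 32:A/T.
p = 12/32 = 0.375000.
d = −0.75 · ln(1 − (4/3)·0.375000) = −0.75 · ln(0.500000) = −0.75 · (-0.693147) = 0.5199.

0.5199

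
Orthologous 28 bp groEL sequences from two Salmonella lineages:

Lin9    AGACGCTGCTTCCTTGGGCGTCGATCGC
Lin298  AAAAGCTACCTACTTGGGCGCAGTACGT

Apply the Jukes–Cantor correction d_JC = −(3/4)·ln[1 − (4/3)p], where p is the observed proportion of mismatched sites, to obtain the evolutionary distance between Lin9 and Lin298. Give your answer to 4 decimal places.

Mismatches occur at site 2 (G→A), site 4 (C→A), site 8 (G→A), site 10 (T→C), site 12 (C→A), site 21 (T→C), site 22 (C→A), site 24 (A→T), site 25 (T→A), site 28 (C→T).
p = 10/28 = 0.357143.
d = −0.75 · ln(1 − (4/3)·0.357143) = −0.75 · ln(0.523809) = −0.75 · (-0.646628) = 0.4850.

0.4850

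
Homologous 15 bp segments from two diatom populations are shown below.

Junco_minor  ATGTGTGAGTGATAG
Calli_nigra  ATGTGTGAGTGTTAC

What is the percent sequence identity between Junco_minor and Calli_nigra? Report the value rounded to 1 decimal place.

86.7%

The sequences differ at positions 12 (A/T), 15 (G/C).
13 of the 15 sites match, so the percent identity is 13/15 × 100 = 86.7%.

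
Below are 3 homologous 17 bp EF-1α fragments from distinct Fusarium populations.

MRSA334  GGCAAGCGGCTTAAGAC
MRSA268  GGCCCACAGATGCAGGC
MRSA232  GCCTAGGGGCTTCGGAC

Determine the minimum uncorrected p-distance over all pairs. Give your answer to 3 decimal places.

0.294

Pairwise Hamming distances:
  MRSA334 vs MRSA268: 8
  MRSA334 vs MRSA232: 5
  MRSA268 vs MRSA232: 10
The smallest is 5 mismatches, between MRSA334 and MRSA232; p = 5/17 = 0.294.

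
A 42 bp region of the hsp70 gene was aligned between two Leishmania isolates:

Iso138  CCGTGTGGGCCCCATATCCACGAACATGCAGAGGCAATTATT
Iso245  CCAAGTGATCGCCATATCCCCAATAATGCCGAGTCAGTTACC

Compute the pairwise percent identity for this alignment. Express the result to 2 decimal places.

Differing sites — 3:G/A; 4:T/A; 8:G/A; 9:G/T; 11:C/G; 20:A/C; 22:G/A; 24:A/T; 25:C/A; 30:A/C; 34:G/T; 37:A/G; 41:T/C; 42:T/C.
28 of the 42 sites match, so the percent identity is 28/42 × 100 = 66.67%.

66.67%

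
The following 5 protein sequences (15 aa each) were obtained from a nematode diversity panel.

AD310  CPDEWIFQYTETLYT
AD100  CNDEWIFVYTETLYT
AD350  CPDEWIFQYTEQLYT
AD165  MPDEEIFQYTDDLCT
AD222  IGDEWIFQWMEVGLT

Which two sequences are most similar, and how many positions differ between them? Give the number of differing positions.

Pairwise Hamming distances:
  AD310 vs AD100: 2
  AD310 vs AD350: 1
  AD310 vs AD165: 5
  AD310 vs AD222: 7
  AD100 vs AD350: 3
  AD100 vs AD165: 7
  AD100 vs AD222: 8
  AD350 vs AD165: 5
  AD350 vs AD222: 7
  AD165 vs AD222: 9
The smallest is 1, between AD310 and AD350.

1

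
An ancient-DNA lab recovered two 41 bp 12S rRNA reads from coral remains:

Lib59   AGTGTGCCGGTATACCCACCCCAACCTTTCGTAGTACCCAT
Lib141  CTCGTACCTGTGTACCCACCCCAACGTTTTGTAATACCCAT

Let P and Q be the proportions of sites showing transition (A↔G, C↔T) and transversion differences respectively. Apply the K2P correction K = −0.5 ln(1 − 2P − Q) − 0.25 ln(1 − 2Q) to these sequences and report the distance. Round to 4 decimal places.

0.2631

Mismatches occur at site 1 (A→C, transversion), site 2 (G→T, transversion), site 3 (T→C, transition), site 6 (G→A, transition), site 9 (G→T, transversion), site 12 (A→G, transition), site 26 (C→G, transversion), site 30 (C→T, transition), site 34 (G→A, transition).
Of the 9 differences, 5 transitions and 4 transversions over 41 sites: P = 5/41 = 0.121951, Q = 4/41 = 0.097561.
d = −0.5·ln(0.658537) − 0.25·ln(0.804878) = −0.5·(-0.417735) − 0.25·(-0.217065) = 0.2631.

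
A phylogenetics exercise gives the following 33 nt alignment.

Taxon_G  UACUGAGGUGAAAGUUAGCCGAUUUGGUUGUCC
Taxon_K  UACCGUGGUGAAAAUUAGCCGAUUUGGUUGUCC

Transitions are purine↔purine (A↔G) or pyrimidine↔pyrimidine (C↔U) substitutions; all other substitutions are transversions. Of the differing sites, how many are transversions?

Differing sites — 4:U/C (Ti); 6:A/U (Tv); 14:G/A (Ti).
Of the 3 differences, 2 transitions and 1 transversion, so the answer is 1.

1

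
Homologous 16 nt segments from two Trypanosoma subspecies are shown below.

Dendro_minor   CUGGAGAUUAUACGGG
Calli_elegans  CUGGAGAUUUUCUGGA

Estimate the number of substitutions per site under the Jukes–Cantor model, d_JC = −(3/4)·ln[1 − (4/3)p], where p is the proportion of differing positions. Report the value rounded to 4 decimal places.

0.3041

Mismatches occur at site 10 (A↔U), site 12 (A↔C), site 13 (C↔U), site 16 (G↔A).
p = 4/16 = 0.250000.
d = −0.75 · ln(1 − (4/3)·0.250000) = −0.75 · ln(0.666667) = −0.75 · (-0.405465) = 0.3041.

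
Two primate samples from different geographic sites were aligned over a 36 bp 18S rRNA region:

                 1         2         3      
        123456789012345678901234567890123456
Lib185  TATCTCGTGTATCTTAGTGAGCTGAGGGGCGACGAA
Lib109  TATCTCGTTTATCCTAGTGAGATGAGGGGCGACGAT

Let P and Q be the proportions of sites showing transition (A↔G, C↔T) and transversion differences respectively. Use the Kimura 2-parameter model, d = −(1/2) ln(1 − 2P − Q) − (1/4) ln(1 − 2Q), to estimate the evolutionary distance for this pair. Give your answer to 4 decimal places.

Differing sites — 9:G/T (Tv); 14:T/C (Ti); 22:C/A (Tv); 36:A/T (Tv).
Of the 4 differences, 1 transition and 3 transversions over 36 sites: P = 1/36 = 0.027778, Q = 3/36 = 0.083333.
d = −0.5·ln(0.861111) − 0.25·ln(0.833334) = −0.5·(-0.149532) − 0.25·(-0.182321) = 0.1203.

0.1203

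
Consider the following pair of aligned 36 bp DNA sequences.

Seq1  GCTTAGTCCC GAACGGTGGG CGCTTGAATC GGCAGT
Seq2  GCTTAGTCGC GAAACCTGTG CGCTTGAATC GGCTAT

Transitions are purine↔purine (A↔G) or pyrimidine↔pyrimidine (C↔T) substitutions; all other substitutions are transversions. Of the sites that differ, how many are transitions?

Mismatches occur at site 9 (C↔G, transversion), site 14 (C↔A, transversion), site 15 (G↔C, transversion), site 16 (G↔C, transversion), site 19 (G↔T, transversion), site 34 (A↔T, transversion), site 35 (G↔A, transition).
Of the 7 differences, 1 transition and 6 transversions, so the answer is 1.

1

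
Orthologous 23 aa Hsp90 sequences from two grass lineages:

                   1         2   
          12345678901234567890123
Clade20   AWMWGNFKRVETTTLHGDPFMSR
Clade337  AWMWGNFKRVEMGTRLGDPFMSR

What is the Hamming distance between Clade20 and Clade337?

4

The sequences differ at positions 12 (T/M), 13 (T/G), 15 (L/R), 16 (H/L).
That gives 4 mismatches out of 23 aligned sites, so the Hamming distance is 4.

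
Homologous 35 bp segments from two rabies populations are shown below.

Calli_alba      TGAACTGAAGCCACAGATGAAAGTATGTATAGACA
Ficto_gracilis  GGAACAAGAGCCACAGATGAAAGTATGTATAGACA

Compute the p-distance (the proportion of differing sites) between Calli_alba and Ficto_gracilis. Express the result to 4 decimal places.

0.1143

Differing sites — 1:T/G; 6:T/A; 7:G/A; 8:A/G.
There are 4 differences over 35 sites, so p = 4/35 = 0.1143.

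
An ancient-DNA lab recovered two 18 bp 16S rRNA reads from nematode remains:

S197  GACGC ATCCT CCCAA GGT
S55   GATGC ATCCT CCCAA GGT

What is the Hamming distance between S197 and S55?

1

Differing sites — 3:C/T.
That gives 1 mismatch out of 18 aligned sites, so the Hamming distance is 1.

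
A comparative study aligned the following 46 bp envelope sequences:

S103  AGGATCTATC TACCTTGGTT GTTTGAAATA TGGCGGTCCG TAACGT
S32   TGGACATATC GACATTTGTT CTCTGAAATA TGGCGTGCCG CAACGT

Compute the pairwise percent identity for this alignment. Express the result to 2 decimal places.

Mismatches occur at site 1 (A→T), site 5 (T→C), site 6 (C→A), site 11 (T→G), site 14 (C→A), site 17 (G→T), site 21 (G→C), site 23 (T→C), site 36 (G→T), site 37 (T→G), site 41 (T→C).
35 of the 46 sites match, so the percent identity is 35/46 × 100 = 76.09%.

76.09%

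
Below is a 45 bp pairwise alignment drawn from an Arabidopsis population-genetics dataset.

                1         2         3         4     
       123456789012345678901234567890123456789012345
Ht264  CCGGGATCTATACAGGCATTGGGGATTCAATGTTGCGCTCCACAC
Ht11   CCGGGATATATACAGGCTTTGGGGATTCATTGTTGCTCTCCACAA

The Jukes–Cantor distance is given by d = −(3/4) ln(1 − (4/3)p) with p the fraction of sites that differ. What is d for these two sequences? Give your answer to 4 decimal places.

The sequences differ at positions 8 (C/A), 18 (A/T), 30 (A/T), 37 (G/T), 45 (C/A).
p = 5/45 = 0.111111.
d = −0.75 · ln(1 − (4/3)·0.111111) = −0.75 · ln(0.851852) = −0.75 · (-0.160342) = 0.1203.

0.1203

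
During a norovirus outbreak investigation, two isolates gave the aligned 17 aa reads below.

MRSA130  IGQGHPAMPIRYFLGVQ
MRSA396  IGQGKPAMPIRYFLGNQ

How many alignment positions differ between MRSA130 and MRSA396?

Differing sites — 5:H/K; 16:V/N.
That gives 2 mismatches out of 17 aligned sites, so the Hamming distance is 2.

2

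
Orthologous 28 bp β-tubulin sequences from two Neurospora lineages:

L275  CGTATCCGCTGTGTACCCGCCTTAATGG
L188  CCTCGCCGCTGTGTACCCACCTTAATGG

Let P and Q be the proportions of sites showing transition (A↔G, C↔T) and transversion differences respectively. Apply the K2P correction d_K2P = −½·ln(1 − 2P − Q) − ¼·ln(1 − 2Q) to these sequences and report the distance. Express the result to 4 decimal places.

Mismatches occur at site 2 (G/C, transversion), site 4 (A/C, transversion), site 5 (T/G, transversion), site 19 (G/A, transition).
Of the 4 differences, 1 transition and 3 transversions over 28 sites: P = 1/28 = 0.035714, Q = 3/28 = 0.107143.
d = −0.5·ln(0.821429) − 0.25·ln(0.785714) = −0.5·(-0.196710) − 0.25·(-0.241162) = 0.1586.

0.1586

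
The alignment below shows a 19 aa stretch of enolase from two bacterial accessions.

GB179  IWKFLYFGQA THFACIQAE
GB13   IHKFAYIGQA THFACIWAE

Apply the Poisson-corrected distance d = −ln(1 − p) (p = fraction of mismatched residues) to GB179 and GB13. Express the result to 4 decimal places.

0.2364

Differing sites — 2:W/H; 5:L/A; 7:F/I; 17:Q/W.
p = 4/19 = 0.210526.
d = −ln(1 − 0.210526) = −ln(0.789474) = 0.2364.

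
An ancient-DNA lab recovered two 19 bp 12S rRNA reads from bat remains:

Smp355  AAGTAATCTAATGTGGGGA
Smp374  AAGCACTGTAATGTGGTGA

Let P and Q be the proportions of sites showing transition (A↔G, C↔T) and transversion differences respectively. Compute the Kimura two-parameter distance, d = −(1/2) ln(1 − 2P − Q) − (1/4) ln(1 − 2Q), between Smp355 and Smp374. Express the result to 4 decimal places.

0.2476

Mismatches occur at site 4 (T→C, transition), site 6 (A→C, transversion), site 8 (C→G, transversion), site 17 (G→T, transversion).
Of the 4 differences, 1 transition and 3 transversions over 19 sites: P = 1/19 = 0.052632, Q = 3/19 = 0.157895.
d = −0.5·ln(0.736841) − 0.25·ln(0.684210) = −0.5·(-0.305383) − 0.25·(-0.379490) = 0.2476.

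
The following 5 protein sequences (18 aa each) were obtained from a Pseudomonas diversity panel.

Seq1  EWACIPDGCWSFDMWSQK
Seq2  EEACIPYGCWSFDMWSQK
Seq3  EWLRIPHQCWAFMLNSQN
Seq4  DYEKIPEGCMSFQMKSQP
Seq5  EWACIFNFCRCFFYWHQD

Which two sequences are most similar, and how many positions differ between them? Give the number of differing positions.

Pairwise Hamming distances:
  Seq1 vs Seq2: 2
  Seq1 vs Seq3: 9
  Seq1 vs Seq4: 9
  Seq1 vs Seq5: 9
  Seq2 vs Seq3: 10
  Seq2 vs Seq4: 9
  Seq2 vs Seq5: 10
  Seq3 vs Seq4: 12
  Seq3 vs Seq5: 12
  Seq4 vs Seq5: 14
The smallest is 2, between Seq1 and Seq2.

2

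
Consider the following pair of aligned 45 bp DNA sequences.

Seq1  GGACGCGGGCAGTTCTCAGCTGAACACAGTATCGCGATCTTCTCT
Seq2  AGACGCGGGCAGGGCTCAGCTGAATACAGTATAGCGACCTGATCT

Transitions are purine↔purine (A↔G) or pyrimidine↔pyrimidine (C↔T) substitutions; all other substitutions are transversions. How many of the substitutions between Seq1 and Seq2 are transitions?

Mismatches occur at site 1 (G→A, transition), site 13 (T→G, transversion), site 14 (T→G, transversion), site 25 (C→T, transition), site 33 (C→A, transversion), site 38 (T→C, transition), site 41 (T→G, transversion), site 42 (C→A, transversion).
Of the 8 differences, 3 transitions and 5 transversions, so the answer is 3.

3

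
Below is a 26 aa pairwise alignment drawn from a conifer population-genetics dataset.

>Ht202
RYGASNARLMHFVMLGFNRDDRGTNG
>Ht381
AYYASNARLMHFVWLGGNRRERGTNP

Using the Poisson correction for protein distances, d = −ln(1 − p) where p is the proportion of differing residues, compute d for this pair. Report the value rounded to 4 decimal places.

Differing sites — 1:R/A; 3:G/Y; 14:M/W; 17:F/G; 20:D/R; 21:D/E; 26:G/P.
p = 7/26 = 0.269231.
d = −ln(1 − 0.269231) = −ln(0.730769) = 0.3137.

0.3137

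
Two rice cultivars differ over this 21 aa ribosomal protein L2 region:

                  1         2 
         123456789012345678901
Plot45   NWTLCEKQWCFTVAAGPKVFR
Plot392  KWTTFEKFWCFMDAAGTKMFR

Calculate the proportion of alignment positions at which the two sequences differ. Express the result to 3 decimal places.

0.381

The sequences differ at positions 1 (N/K), 4 (L/T), 5 (C/F), 8 (Q/F), 12 (T/M), 13 (V/D), 17 (P/T), 19 (V/M).
There are 8 differences over 21 sites, so p = 8/21 = 0.381.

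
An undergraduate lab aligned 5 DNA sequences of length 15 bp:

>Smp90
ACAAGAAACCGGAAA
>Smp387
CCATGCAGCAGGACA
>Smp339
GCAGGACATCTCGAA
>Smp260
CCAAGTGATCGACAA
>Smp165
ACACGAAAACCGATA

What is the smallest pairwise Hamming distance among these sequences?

4

Pairwise Hamming distances:
  Smp90 vs Smp387: 6
  Smp90 vs Smp339: 7
  Smp90 vs Smp260: 6
  Smp90 vs Smp165: 4
  Smp387 vs Smp339: 11
  Smp387 vs Smp260: 9
  Smp387 vs Smp165: 8
  Smp339 vs Smp260: 7
  Smp339 vs Smp165: 8
  Smp260 vs Smp165: 9
The smallest is 4, between Smp90 and Smp165.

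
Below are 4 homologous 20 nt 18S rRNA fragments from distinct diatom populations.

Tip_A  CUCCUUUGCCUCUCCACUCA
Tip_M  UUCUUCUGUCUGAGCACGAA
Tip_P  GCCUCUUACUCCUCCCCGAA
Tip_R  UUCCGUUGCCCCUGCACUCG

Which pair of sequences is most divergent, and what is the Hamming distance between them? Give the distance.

12

Pairwise Hamming distances:
  Tip_A vs Tip_M: 9
  Tip_A vs Tip_P: 10
  Tip_A vs Tip_R: 5
  Tip_M vs Tip_P: 12
  Tip_M vs Tip_R: 10
  Tip_P vs Tip_R: 11
The largest is 12, between Tip_M and Tip_P.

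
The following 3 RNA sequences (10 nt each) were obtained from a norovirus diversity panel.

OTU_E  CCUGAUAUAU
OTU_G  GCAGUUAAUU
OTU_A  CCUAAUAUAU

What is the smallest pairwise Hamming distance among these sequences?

Pairwise Hamming distances:
  OTU_E vs OTU_G: 5
  OTU_E vs OTU_A: 1
  OTU_G vs OTU_A: 6
The smallest is 1, between OTU_E and OTU_A.

1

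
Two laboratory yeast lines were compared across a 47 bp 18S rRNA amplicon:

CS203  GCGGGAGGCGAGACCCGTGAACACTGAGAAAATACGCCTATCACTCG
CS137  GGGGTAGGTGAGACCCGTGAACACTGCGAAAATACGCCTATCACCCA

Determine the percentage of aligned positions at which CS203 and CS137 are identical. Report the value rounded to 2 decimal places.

Mismatches occur at site 2 (C↔G), site 5 (G↔T), site 9 (C↔T), site 27 (A↔C), site 45 (T↔C), site 47 (G↔A).
41 of the 47 sites match, so the percent identity is 41/47 × 100 = 87.23%.

87.23%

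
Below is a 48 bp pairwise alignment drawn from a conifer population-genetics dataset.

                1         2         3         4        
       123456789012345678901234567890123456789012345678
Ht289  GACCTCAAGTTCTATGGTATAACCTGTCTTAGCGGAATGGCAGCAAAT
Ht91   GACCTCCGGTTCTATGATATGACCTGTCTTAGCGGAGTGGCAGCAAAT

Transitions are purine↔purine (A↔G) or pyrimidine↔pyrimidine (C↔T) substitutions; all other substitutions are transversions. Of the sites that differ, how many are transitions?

4

Mismatches occur at site 7 (A/C, transversion), site 8 (A/G, transition), site 17 (G/A, transition), site 21 (A/G, transition), site 37 (A/G, transition).
Of the 5 differences, 4 transitions and 1 transversion, so the answer is 4.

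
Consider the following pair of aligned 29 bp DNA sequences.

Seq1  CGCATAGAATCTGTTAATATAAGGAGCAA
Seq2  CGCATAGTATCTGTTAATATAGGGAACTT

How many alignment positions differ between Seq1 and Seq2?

Differing sites — 8:A/T; 22:A/G; 26:G/A; 28:A/T; 29:A/T.
That gives 5 mismatches out of 29 aligned sites, so the Hamming distance is 5.

5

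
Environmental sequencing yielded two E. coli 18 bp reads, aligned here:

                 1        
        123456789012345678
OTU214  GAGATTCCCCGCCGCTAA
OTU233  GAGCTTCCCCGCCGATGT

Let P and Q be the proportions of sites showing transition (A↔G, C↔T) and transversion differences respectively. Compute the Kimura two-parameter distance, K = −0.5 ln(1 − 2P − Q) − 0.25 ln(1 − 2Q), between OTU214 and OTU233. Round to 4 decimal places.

0.2641

Differing sites — 4:A/C (Tv); 15:C/A (Tv); 17:A/G (Ti); 18:A/T (Tv).
Of the 4 differences, 1 transition and 3 transversions over 18 sites: P = 1/18 = 0.055556, Q = 3/18 = 0.166667.
d = −0.5·ln(0.722221) − 0.25·ln(0.666666) = −0.5·(-0.325424) − 0.25·(-0.405466) = 0.2641.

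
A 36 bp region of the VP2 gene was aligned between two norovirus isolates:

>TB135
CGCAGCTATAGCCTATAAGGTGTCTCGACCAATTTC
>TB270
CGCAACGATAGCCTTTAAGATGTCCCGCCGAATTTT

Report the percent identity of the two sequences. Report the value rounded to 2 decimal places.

77.78%

The sequences differ at positions 5 (G/A), 7 (T/G), 15 (A/T), 20 (G/A), 25 (T/C), 28 (A/C), 30 (C/G), 36 (C/T).
28 of the 36 sites match, so the percent identity is 28/36 × 100 = 77.78%.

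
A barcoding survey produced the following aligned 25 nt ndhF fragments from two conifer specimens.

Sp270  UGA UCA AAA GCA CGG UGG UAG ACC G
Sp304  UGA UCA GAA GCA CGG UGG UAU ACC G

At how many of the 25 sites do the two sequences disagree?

The sequences differ at positions 7 (A/G), 21 (G/U).
That gives 2 mismatches out of 25 aligned sites, so the Hamming distance is 2.

2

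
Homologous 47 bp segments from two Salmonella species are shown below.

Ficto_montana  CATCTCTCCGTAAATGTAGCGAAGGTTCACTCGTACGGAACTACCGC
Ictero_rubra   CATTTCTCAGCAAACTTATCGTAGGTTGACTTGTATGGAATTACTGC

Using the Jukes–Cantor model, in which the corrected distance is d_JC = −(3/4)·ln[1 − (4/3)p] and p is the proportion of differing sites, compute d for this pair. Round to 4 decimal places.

0.3121

The sequences differ at positions 4 (C/T), 9 (C/A), 11 (T/C), 15 (T/C), 16 (G/T), 19 (G/T), 22 (A/T), 28 (C/G), 32 (C/T), 36 (C/T), 41 (C/T), 45 (C/T).
p = 12/47 = 0.255319.
d = −0.75 · ln(1 − (4/3)·0.255319) = −0.75 · ln(0.659575) = −0.75 · (-0.416160) = 0.3121.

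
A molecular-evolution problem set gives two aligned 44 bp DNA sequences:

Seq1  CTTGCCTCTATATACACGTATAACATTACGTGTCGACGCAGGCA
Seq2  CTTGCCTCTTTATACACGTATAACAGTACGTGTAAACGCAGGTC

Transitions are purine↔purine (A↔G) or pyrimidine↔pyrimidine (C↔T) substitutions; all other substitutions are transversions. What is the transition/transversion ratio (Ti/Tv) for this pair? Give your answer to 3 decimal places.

0.500

Mismatches occur at site 10 (A→T, transversion), site 26 (T→G, transversion), site 34 (C→A, transversion), site 35 (G→A, transition), site 43 (C→T, transition), site 44 (A→C, transversion).
Of the 6 differences, 2 transitions and 4 transversions, so Ti/Tv = 2/4 = 0.500.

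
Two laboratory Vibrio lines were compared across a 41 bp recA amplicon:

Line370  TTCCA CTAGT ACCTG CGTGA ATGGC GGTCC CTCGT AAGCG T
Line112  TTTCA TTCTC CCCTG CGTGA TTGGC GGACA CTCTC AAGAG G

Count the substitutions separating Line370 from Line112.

The sequences differ at positions 3 (C/T), 6 (C/T), 8 (A/C), 9 (G/T), 10 (T/C), 11 (A/C), 21 (A/T), 28 (T/A), 30 (C/A), 34 (G/T), 35 (T/C), 39 (C/A), 41 (T/G).
That gives 13 mismatches out of 41 aligned sites, so the Hamming distance is 13.

13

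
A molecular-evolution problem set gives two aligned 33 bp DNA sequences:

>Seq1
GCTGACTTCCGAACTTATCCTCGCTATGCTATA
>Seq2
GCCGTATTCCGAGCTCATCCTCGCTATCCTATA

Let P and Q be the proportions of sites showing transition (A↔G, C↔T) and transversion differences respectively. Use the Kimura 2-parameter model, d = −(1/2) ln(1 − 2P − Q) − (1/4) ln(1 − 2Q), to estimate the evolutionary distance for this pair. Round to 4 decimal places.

0.2094

Differing sites — 3:T/C (Ti); 5:A/T (Tv); 6:C/A (Tv); 13:A/G (Ti); 16:T/C (Ti); 28:G/C (Tv).
Of the 6 differences, 3 transitions and 3 transversions over 33 sites: P = 3/33 = 0.090909, Q = 3/33 = 0.090909.
d = −0.5·ln(0.727273) − 0.25·ln(0.818182) = −0.5·(-0.318453) − 0.25·(-0.200670) = 0.2094.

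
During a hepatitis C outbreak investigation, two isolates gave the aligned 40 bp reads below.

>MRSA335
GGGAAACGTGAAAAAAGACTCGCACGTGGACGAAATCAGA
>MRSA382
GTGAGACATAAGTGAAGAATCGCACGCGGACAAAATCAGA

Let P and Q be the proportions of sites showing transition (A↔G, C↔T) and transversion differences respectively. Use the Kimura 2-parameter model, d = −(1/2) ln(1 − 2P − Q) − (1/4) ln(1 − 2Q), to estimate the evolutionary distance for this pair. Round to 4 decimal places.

Differing sites — 2:G/T (Tv); 5:A/G (Ti); 8:G/A (Ti); 10:G/A (Ti); 12:A/G (Ti); 13:A/T (Tv); 14:A/G (Ti); 19:C/A (Tv); 27:T/C (Ti); 32:G/A (Ti).
Of the 10 differences, 7 transitions and 3 transversions over 40 sites: P = 7/40 = 0.175000, Q = 3/40 = 0.075000.
d = −0.5·ln(0.575000) − 0.25·ln(0.850000) = −0.5·(-0.553385) − 0.25·(-0.162519) = 0.3173.

0.3173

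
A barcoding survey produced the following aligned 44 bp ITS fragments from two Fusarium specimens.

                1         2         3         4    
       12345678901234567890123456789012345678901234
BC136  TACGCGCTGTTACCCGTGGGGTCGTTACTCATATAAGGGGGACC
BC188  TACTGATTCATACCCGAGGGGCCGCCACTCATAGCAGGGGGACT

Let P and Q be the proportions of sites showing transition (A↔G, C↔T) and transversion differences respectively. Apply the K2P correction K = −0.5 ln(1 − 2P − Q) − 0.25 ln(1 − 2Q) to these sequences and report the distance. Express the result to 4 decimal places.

0.3784

Differing sites — 4:G/T (Tv); 5:C/G (Tv); 6:G/A (Ti); 7:C/T (Ti); 9:G/C (Tv); 10:T/A (Tv); 17:T/A (Tv); 22:T/C (Ti); 25:T/C (Ti); 26:T/C (Ti); 34:T/G (Tv); 35:A/C (Tv); 44:C/T (Ti).
Of the 13 differences, 6 transitions and 7 transversions over 44 sites: P = 6/44 = 0.136364, Q = 7/44 = 0.159091.
d = −0.5·ln(0.568181) − 0.25·ln(0.681818) = −0.5·(-0.565315) − 0.25·(-0.382993) = 0.3784.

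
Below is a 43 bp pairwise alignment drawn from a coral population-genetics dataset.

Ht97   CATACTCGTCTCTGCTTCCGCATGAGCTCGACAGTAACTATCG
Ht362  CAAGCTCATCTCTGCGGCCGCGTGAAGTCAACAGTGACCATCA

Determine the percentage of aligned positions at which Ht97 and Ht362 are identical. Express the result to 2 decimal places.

Differing sites — 3:T/A; 4:A/G; 8:G/A; 16:T/G; 17:T/G; 22:A/G; 26:G/A; 27:C/G; 30:G/A; 36:A/G; 39:T/C; 43:G/A.
31 of the 43 sites match, so the percent identity is 31/43 × 100 = 72.09%.

72.09%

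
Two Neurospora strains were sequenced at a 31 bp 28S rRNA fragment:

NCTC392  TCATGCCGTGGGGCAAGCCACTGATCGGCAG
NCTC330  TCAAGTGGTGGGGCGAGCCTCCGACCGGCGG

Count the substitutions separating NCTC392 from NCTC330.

Differing sites — 4:T/A; 6:C/T; 7:C/G; 15:A/G; 20:A/T; 22:T/C; 25:T/C; 30:A/G.
That gives 8 mismatches out of 31 aligned sites, so the Hamming distance is 8.

8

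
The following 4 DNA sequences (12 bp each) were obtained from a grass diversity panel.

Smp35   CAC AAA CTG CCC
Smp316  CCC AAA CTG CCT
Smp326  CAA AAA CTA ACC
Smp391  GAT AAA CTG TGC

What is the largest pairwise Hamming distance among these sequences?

Pairwise Hamming distances:
  Smp35 vs Smp316: 2
  Smp35 vs Smp326: 3
  Smp35 vs Smp391: 4
  Smp316 vs Smp326: 5
  Smp316 vs Smp391: 6
  Smp326 vs Smp391: 5
The largest is 6, between Smp316 and Smp391.

6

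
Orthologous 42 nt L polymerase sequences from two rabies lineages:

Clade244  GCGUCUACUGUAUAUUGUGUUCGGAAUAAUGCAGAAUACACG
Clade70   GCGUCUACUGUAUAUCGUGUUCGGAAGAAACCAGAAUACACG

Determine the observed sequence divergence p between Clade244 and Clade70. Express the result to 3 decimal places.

0.095

Differing sites — 16:U/C; 27:U/G; 30:U/A; 31:G/C.
There are 4 differences over 42 sites, so p = 4/42 = 0.095.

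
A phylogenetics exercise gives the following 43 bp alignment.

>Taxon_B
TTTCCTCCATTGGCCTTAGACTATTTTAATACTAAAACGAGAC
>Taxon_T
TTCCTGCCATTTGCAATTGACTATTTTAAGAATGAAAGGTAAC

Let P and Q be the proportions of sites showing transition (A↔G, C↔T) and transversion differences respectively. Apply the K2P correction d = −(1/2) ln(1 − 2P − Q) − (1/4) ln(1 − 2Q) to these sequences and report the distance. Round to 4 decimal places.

0.3871

The sequences differ at positions 3 (T/C, transition), 5 (C/T, transition), 6 (T/G, transversion), 12 (G/T, transversion), 15 (C/A, transversion), 16 (T/A, transversion), 18 (A/T, transversion), 30 (T/G, transversion), 32 (C/A, transversion), 34 (A/G, transition), 38 (C/G, transversion), 40 (A/T, transversion), 41 (G/A, transition).
Of the 13 differences, 4 transitions and 9 transversions over 43 sites: P = 4/43 = 0.093023, Q = 9/43 = 0.209302.
d = −0.5·ln(0.604652) − 0.25·ln(0.581396) = −0.5·(-0.503102) − 0.25·(-0.542323) = 0.3871.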